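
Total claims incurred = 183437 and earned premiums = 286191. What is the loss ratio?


Loss ratio = claims / premiums
= 183437 / 286191
= 0.641


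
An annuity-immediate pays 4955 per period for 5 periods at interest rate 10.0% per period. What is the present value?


PV = PMT * (1 - (1+i)^(-n)) / i
= 4955 * (1 - (1+0.1)^(-5)) / 0.1
= 4955 * (1 - 0.620921) / 0.1
= 4955 * 3.790787
= 18783.3484


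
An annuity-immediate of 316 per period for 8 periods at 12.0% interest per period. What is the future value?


FV = PMT * ((1+i)^n - 1) / i
= 316 * ((1.12)^8 - 1) / 0.12
= 316 * (2.475963 - 1) / 0.12
= 3886.703


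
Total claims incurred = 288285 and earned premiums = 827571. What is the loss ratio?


Loss ratio = claims / premiums
= 288285 / 827571
= 0.3484


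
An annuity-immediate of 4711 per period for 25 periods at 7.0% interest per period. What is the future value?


FV = PMT * ((1+i)^n - 1) / i
= 4711 * ((1.07)^25 - 1) / 0.07
= 4711 * (5.427433 - 1) / 0.07
= 297966.2167


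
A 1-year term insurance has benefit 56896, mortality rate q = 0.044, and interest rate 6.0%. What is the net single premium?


NSP = benefit * q * v
v = 1/(1+i) = 0.943396
NSP = 56896 * 0.044 * 0.943396
= 2361.7208


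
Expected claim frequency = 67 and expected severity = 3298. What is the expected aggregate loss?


E[S] = E[N] * E[X]
= 67 * 3298
= 220966


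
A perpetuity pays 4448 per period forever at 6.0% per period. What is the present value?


PV = PMT / i
= 4448 / 0.06
= 74133.3333


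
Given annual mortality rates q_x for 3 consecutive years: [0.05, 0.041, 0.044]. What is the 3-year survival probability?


p_k = 1 - q_k for each year
Survival = product of (1 - q_k)
= 0.95 * 0.959 * 0.956
= 0.871


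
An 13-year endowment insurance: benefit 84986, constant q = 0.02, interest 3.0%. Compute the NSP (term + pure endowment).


Term component = 16192.6604
Pure endowment = 13_p_x * v^13 * benefit = 0.769022 * 0.680951 * 84986 = 44504.3489
NSP = 60697.0093


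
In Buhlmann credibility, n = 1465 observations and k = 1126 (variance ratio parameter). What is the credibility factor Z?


Z = n / (n + k)
= 1465 / (1465 + 1126)
= 1465 / 2591
= 0.5654


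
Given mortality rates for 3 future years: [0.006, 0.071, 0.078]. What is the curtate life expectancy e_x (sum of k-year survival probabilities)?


e_x = sum_{k=1}^{n} k_p_x
k_p_x values:
  1_p_x = 0.994
  2_p_x = 0.923426
  3_p_x = 0.851399
e_x = 2.7688


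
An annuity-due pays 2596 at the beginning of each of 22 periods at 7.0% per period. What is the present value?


PV_due = PMT * (1-(1+i)^(-n))/i * (1+i)
PV_immediate = 28714.9803
PV_due = 28714.9803 * 1.07
= 30725.029


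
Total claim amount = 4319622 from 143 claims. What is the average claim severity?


severity = total / number
= 4319622 / 143
= 30207.1469


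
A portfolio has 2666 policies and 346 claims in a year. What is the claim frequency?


frequency = claims / policies
= 346 / 2666
= 0.1298


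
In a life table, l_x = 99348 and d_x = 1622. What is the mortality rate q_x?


q_x = d_x / l_x
= 1622 / 99348
= 0.0163


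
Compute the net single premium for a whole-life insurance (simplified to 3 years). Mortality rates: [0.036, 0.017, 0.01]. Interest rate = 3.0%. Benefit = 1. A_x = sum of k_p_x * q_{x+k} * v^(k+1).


v = 0.970874
Year 0: k_p_x=1.0, q=0.036, term=0.034951
Year 1: k_p_x=0.964, q=0.017, term=0.015447
Year 2: k_p_x=0.947612, q=0.01, term=0.008672
A_x = 0.0591


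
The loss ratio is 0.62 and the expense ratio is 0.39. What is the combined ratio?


Combined ratio = loss ratio + expense ratio
= 0.62 + 0.39
= 1.01


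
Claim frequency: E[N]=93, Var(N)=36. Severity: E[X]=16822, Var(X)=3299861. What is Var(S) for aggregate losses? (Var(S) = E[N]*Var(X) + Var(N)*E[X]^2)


Var(S) = E[N]*Var(X) + Var(N)*E[X]^2
= 93*3299861 + 36*16822^2
= 306887073 + 10187268624
= 1.0494e+10


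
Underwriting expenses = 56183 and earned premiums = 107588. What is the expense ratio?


Expense ratio = expenses / premiums
= 56183 / 107588
= 0.5222


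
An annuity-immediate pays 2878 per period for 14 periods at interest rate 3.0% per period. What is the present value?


PV = PMT * (1 - (1+i)^(-n)) / i
= 2878 * (1 - (1+0.03)^(-14)) / 0.03
= 2878 * (1 - 0.661118) / 0.03
= 2878 * 11.296073
= 32510.0985


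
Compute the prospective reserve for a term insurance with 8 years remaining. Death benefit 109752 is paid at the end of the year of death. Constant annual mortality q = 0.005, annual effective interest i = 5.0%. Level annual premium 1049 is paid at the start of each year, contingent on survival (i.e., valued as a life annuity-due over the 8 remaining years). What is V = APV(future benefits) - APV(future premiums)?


v = 1/(1+i) = 0.952381
APV(future benefits) per unit = sum_{k=0}^{7} k_p_x * q * v^(k+1) = 0.031797
APV(future benefits) = 109752 * 0.031797 = 3489.7657
Life annuity-due factor ä_{x:8} = sum_{k=0}^{7} k_p_x * v^k = 6.677334
APV(future premiums) = 1049 * 6.677334 = 7004.5237
V = 3489.7657 - 7004.5237
= -3514.758


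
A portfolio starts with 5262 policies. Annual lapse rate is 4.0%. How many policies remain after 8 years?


remaining = initial * (1 - lapse)^years
= 5262 * (1 - 0.04)^8
= 5262 * 0.72139
= 3795.952


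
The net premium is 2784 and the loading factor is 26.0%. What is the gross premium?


Gross = net * (1 + loading)
= 2784 * (1 + 0.26)
= 2784 * 1.26
= 3507.84


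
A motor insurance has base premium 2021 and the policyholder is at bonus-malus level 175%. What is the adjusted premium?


adjusted = base * BM_level / 100
= 2021 * 175 / 100
= 2021 * 1.75
= 3536.75


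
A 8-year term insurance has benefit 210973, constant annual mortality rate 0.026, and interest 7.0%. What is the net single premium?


NSP = benefit * sum_{k=0}^{n-1} k_p_x * q * v^(k+1)
With constant q=0.026, v=0.934579
Sum = 0.143159
NSP = 210973 * 0.143159
= 30202.6868


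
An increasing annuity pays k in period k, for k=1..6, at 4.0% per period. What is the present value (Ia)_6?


(Ia)_n = sum_{k=1}^{n} k * v^k, v = 1/(1+i)
v = 0.961538
Sum computed term by term:
(Ia)_6 = 17.7484


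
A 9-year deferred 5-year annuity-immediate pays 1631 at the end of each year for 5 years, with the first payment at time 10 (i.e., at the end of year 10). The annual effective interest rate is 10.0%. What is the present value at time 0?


PV at time 9 of the 5-year annuity-immediate:
a_n = 1631 * (1-(1+0.1)^(-5))/0.1 = 6182.7732
Discount back 9 years to time 0:
PV = 6182.7732 * (1+0.1)^(-9)
= 6182.7732 * 0.424098
= 2622.0994


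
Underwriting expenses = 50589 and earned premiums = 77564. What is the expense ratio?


Expense ratio = expenses / premiums
= 50589 / 77564
= 0.6522


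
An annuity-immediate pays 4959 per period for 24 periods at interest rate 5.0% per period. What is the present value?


PV = PMT * (1 - (1+i)^(-n)) / i
= 4959 * (1 - (1+0.05)^(-24)) / 0.05
= 4959 * (1 - 0.310068) / 0.05
= 4959 * 13.798642
= 68427.4647


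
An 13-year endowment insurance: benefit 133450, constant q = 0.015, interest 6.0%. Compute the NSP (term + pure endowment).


Term component = 16408.8115
Pure endowment = 13_p_x * v^13 * benefit = 0.82162 * 0.468839 * 133450 = 51405.9425
NSP = 67814.754


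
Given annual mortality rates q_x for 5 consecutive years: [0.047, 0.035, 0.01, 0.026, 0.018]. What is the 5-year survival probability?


p_k = 1 - q_k for each year
Survival = product of (1 - q_k)
= 0.953 * 0.965 * 0.99 * 0.974 * 0.982
= 0.8708


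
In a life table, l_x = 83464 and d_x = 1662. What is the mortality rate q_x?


q_x = d_x / l_x
= 1662 / 83464
= 0.0199


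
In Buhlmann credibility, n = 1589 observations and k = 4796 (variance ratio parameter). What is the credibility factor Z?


Z = n / (n + k)
= 1589 / (1589 + 4796)
= 1589 / 6385
= 0.2489


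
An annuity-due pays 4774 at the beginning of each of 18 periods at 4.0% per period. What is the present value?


PV_due = PMT * (1-(1+i)^(-n))/i * (1+i)
PV_immediate = 60435.4838
PV_due = 60435.4838 * 1.04
= 62852.9031


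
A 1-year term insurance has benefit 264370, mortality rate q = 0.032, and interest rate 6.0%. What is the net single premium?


NSP = benefit * q * v
v = 1/(1+i) = 0.943396
NSP = 264370 * 0.032 * 0.943396
= 7980.9811


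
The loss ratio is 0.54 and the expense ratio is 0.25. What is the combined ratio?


Combined ratio = loss ratio + expense ratio
= 0.54 + 0.25
= 0.79


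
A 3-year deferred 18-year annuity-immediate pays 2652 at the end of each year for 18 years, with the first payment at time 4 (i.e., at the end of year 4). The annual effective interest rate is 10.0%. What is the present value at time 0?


PV at time 3 of the 18-year annuity-immediate:
a_n = 2652 * (1-(1+0.1)^(-18))/0.1 = 21750.1449
Discount back 3 years to time 0:
PV = 21750.1449 * (1+0.1)^(-3)
= 21750.1449 * 0.751315
= 16341.2058


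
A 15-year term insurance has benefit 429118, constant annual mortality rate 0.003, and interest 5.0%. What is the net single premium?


NSP = benefit * sum_{k=0}^{n-1} k_p_x * q * v^(k+1)
With constant q=0.003, v=0.952381
Sum = 0.030576
NSP = 429118 * 0.030576
= 13120.8083


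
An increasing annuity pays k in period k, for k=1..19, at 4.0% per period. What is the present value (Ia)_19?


(Ia)_n = sum_{k=1}^{n} k * v^k, v = 1/(1+i)
v = 0.961538
Sum computed term by term:
(Ia)_19 = 116.0273


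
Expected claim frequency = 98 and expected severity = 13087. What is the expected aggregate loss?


E[S] = E[N] * E[X]
= 98 * 13087
= 1.2825e+06


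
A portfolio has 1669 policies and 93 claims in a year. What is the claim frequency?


frequency = claims / policies
= 93 / 1669
= 0.0557


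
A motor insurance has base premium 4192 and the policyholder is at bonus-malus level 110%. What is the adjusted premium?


adjusted = base * BM_level / 100
= 4192 * 110 / 100
= 4192 * 1.1
= 4611.2


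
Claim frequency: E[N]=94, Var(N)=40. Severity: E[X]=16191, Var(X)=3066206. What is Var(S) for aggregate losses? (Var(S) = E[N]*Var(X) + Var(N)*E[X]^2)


Var(S) = E[N]*Var(X) + Var(N)*E[X]^2
= 94*3066206 + 40*16191^2
= 288223364 + 10485939240
= 1.0774e+10


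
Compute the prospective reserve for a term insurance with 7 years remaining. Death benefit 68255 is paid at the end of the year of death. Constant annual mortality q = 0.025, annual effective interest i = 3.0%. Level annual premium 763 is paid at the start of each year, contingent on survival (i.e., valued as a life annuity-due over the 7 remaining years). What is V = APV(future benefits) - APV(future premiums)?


v = 1/(1+i) = 0.970874
APV(future benefits) per unit = sum_{k=0}^{6} k_p_x * q * v^(k+1) = 0.144982
APV(future benefits) = 68255 * 0.144982 = 9895.777
Life annuity-due factor ä_{x:7} = sum_{k=0}^{6} k_p_x * v^k = 5.973277
APV(future premiums) = 763 * 5.973277 = 4557.6102
V = 9895.777 - 4557.6102
= 5338.1667


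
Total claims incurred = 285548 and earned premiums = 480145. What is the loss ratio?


Loss ratio = claims / premiums
= 285548 / 480145
= 0.5947


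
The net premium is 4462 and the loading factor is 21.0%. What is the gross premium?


Gross = net * (1 + loading)
= 4462 * (1 + 0.21)
= 4462 * 1.21
= 5399.02


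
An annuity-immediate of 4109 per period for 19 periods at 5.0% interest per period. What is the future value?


FV = PMT * ((1+i)^n - 1) / i
= 4109 * ((1.05)^19 - 1) / 0.05
= 4109 * (2.52695 - 1) / 0.05
= 125484.7671


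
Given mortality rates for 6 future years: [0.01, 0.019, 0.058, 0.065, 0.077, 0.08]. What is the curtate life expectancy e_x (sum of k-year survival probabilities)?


e_x = sum_{k=1}^{n} k_p_x
k_p_x values:
  1_p_x = 0.99
  2_p_x = 0.97119
  3_p_x = 0.914861
  4_p_x = 0.855395
  5_p_x = 0.78953
  6_p_x = 0.726367
e_x = 5.2473


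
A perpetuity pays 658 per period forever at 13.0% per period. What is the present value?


PV = PMT / i
= 658 / 0.13
= 5061.5385


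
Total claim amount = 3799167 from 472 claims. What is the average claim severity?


severity = total / number
= 3799167 / 472
= 8049.0826


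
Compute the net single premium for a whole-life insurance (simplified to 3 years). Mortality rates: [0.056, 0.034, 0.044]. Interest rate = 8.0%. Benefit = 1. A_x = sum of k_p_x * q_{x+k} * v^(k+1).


v = 0.925926
Year 0: k_p_x=1.0, q=0.056, term=0.051852
Year 1: k_p_x=0.944, q=0.034, term=0.027517
Year 2: k_p_x=0.911904, q=0.044, term=0.031852
A_x = 0.1112


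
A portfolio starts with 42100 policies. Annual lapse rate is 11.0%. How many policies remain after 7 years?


remaining = initial * (1 - lapse)^years
= 42100 * (1 - 0.11)^7
= 42100 * 0.442313
= 18621.392


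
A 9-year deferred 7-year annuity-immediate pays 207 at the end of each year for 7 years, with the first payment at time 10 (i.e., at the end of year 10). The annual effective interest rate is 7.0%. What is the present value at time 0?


PV at time 9 of the 7-year annuity-immediate:
a_n = 207 * (1-(1+0.07)^(-7))/0.07 = 1115.5829
Discount back 9 years to time 0:
PV = 1115.5829 * (1+0.07)^(-9)
= 1115.5829 * 0.543934
= 606.8032


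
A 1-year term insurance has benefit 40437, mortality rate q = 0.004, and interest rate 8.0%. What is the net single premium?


NSP = benefit * q * v
v = 1/(1+i) = 0.925926
NSP = 40437 * 0.004 * 0.925926
= 149.7667


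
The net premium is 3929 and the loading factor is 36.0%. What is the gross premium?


Gross = net * (1 + loading)
= 3929 * (1 + 0.36)
= 3929 * 1.36
= 5343.44


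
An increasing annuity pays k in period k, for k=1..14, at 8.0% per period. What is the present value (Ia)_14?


(Ia)_n = sum_{k=1}^{n} k * v^k, v = 1/(1+i)
v = 0.925926
Sum computed term by term:
(Ia)_14 = 51.7165


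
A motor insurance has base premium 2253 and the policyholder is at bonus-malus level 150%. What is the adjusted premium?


adjusted = base * BM_level / 100
= 2253 * 150 / 100
= 2253 * 1.5
= 3379.5


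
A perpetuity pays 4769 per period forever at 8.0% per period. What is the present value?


PV = PMT / i
= 4769 / 0.08
= 59612.5


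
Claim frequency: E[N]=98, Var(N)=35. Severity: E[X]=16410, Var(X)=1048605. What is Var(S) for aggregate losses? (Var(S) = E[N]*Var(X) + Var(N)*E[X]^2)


Var(S) = E[N]*Var(X) + Var(N)*E[X]^2
= 98*1048605 + 35*16410^2
= 102763290 + 9425083500
= 9.5278e+09


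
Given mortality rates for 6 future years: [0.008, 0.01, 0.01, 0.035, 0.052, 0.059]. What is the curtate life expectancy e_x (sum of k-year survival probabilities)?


e_x = sum_{k=1}^{n} k_p_x
k_p_x values:
  1_p_x = 0.992
  2_p_x = 0.98208
  3_p_x = 0.972259
  4_p_x = 0.93823
  5_p_x = 0.889442
  6_p_x = 0.836965
e_x = 5.611


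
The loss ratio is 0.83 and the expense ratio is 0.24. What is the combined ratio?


Combined ratio = loss ratio + expense ratio
= 0.83 + 0.24
= 1.07


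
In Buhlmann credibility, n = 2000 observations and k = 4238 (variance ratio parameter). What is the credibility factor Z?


Z = n / (n + k)
= 2000 / (2000 + 4238)
= 2000 / 6238
= 0.3206


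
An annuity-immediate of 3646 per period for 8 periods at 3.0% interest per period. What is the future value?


FV = PMT * ((1+i)^n - 1) / i
= 3646 * ((1.03)^8 - 1) / 0.03
= 3646 * (1.26677 - 1) / 0.03
= 32421.4572


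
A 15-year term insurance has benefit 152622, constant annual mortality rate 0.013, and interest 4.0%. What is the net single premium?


NSP = benefit * sum_{k=0}^{n-1} k_p_x * q * v^(k+1)
With constant q=0.013, v=0.961538
Sum = 0.133359
NSP = 152622 * 0.133359
= 20353.4627


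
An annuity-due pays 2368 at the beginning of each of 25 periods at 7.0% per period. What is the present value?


PV_due = PMT * (1-(1+i)^(-n))/i * (1+i)
PV_immediate = 27595.685
PV_due = 27595.685 * 1.07
= 29527.3829


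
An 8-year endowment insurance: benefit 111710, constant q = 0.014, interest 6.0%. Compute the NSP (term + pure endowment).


Term component = 9288.7325
Pure endowment = 8_p_x * v^8 * benefit = 0.893337 * 0.627412 * 111710 = 62612.4142
NSP = 71901.1466


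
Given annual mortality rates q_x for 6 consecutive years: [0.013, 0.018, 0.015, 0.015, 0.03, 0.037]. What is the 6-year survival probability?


p_k = 1 - q_k for each year
Survival = product of (1 - q_k)
= 0.987 * 0.982 * 0.985 * 0.985 * 0.97 * 0.963
= 0.8784


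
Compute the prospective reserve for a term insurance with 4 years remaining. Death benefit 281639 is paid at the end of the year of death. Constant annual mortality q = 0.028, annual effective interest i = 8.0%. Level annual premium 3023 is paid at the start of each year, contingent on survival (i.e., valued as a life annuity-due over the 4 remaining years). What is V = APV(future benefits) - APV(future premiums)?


v = 1/(1+i) = 0.925926
APV(future benefits) per unit = sum_{k=0}^{3} k_p_x * q * v^(k+1) = 0.089159
APV(future benefits) = 281639 * 0.089159 = 25110.7246
Life annuity-due factor ä_{x:4} = sum_{k=0}^{3} k_p_x * v^k = 3.439
APV(future premiums) = 3023 * 3.439 = 10396.097
V = 25110.7246 - 10396.097
= 14714.6276


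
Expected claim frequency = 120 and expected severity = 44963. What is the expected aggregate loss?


E[S] = E[N] * E[X]
= 120 * 44963
= 5.3956e+06


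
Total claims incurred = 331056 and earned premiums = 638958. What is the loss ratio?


Loss ratio = claims / premiums
= 331056 / 638958
= 0.5181


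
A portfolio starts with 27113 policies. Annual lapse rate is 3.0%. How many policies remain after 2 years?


remaining = initial * (1 - lapse)^years
= 27113 * (1 - 0.03)^2
= 27113 * 0.9409
= 25510.6217


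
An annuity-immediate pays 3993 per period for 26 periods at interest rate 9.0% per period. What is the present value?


PV = PMT * (1 - (1+i)^(-n)) / i
= 3993 * (1 - (1+0.09)^(-26)) / 0.09
= 3993 * (1 - 0.106393) / 0.09
= 3993 * 9.928972
= 39646.3857


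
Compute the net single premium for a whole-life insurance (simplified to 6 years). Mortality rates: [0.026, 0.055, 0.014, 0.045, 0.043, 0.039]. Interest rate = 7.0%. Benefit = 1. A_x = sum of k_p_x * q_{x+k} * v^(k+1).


v = 0.934579
Year 0: k_p_x=1.0, q=0.026, term=0.024299
Year 1: k_p_x=0.974, q=0.055, term=0.04679
Year 2: k_p_x=0.92043, q=0.014, term=0.010519
Year 3: k_p_x=0.907544, q=0.045, term=0.031156
Year 4: k_p_x=0.866705, q=0.043, term=0.026572
Year 5: k_p_x=0.829436, q=0.039, term=0.021555
A_x = 0.1609


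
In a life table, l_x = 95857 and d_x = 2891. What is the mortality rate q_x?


q_x = d_x / l_x
= 2891 / 95857
= 0.0302


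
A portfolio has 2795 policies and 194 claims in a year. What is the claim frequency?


frequency = claims / policies
= 194 / 2795
= 0.0694


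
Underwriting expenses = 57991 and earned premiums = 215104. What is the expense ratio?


Expense ratio = expenses / premiums
= 57991 / 215104
= 0.2696


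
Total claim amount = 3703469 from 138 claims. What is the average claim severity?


severity = total / number
= 3703469 / 138
= 26836.7319


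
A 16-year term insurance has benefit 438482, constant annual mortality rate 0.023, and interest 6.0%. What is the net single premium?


NSP = benefit * sum_{k=0}^{n-1} k_p_x * q * v^(k+1)
With constant q=0.023, v=0.943396
Sum = 0.201934
NSP = 438482 * 0.201934
= 88544.5188


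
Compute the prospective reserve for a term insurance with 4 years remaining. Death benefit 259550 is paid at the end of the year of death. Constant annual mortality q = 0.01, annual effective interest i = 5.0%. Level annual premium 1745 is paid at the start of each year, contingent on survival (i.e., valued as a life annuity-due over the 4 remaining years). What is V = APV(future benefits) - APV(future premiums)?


v = 1/(1+i) = 0.952381
APV(future benefits) per unit = sum_{k=0}^{3} k_p_x * q * v^(k+1) = 0.034953
APV(future benefits) = 259550 * 0.034953 = 9071.9337
Life annuity-due factor ä_{x:4} = sum_{k=0}^{3} k_p_x * v^k = 3.670017
APV(future premiums) = 1745 * 3.670017 = 6404.1805
V = 9071.9337 - 6404.1805
= 2667.7532


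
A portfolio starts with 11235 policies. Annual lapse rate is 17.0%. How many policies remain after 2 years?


remaining = initial * (1 - lapse)^years
= 11235 * (1 - 0.17)^2
= 11235 * 0.6889
= 7739.7915


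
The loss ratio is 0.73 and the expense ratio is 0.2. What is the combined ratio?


Combined ratio = loss ratio + expense ratio
= 0.73 + 0.2
= 0.93


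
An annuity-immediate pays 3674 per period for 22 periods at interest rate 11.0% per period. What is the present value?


PV = PMT * (1 - (1+i)^(-n)) / i
= 3674 * (1 - (1+0.11)^(-22)) / 0.11
= 3674 * (1 - 0.100669) / 0.11
= 3674 * 8.175739
= 30037.6654


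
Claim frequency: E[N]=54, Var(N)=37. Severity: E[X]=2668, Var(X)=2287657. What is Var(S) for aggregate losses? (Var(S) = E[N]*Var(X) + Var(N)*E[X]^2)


Var(S) = E[N]*Var(X) + Var(N)*E[X]^2
= 54*2287657 + 37*2668^2
= 123533478 + 263374288
= 3.8691e+08


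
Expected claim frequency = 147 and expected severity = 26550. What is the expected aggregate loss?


E[S] = E[N] * E[X]
= 147 * 26550
= 3.9028e+06


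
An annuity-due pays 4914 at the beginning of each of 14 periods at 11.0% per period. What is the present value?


PV_due = PMT * (1-(1+i)^(-n))/i * (1+i)
PV_immediate = 34308.8857
PV_due = 34308.8857 * 1.11
= 38082.8632


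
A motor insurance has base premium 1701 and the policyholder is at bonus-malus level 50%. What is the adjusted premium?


adjusted = base * BM_level / 100
= 1701 * 50 / 100
= 1701 * 0.5
= 850.5


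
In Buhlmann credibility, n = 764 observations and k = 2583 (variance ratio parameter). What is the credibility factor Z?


Z = n / (n + k)
= 764 / (764 + 2583)
= 764 / 3347
= 0.2283


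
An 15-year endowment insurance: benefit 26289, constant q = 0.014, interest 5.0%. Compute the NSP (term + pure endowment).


Term component = 3511.8101
Pure endowment = 15_p_x * v^15 * benefit = 0.809382 * 0.481017 * 26289 = 10235.0108
NSP = 13746.8209


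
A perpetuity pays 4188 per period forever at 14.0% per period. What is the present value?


PV = PMT / i
= 4188 / 0.14
= 29914.2857


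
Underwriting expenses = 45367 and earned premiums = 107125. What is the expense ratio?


Expense ratio = expenses / premiums
= 45367 / 107125
= 0.4235


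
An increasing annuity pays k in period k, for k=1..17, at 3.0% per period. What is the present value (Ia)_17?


(Ia)_n = sum_{k=1}^{n} k * v^k, v = 1/(1+i)
v = 0.970874
Sum computed term by term:
(Ia)_17 = 109.1941


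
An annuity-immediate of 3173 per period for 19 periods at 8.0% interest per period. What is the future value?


FV = PMT * ((1+i)^n - 1) / i
= 3173 * ((1.08)^19 - 1) / 0.08
= 3173 * (4.315701 - 1) / 0.08
= 131508.9933


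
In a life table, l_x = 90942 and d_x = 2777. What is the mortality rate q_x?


q_x = d_x / l_x
= 2777 / 90942
= 0.0305


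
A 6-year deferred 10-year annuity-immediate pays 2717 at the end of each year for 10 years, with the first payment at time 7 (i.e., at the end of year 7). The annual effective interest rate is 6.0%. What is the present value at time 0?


PV at time 6 of the 10-year annuity-immediate:
a_n = 2717 * (1-(1+0.06)^(-10))/0.06 = 19997.3565
Discount back 6 years to time 0:
PV = 19997.3565 * (1+0.06)^(-6)
= 19997.3565 * 0.704961
= 14097.3473


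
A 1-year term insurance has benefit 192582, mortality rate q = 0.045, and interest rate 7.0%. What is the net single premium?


NSP = benefit * q * v
v = 1/(1+i) = 0.934579
NSP = 192582 * 0.045 * 0.934579
= 8099.243


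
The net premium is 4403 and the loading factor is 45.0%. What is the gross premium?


Gross = net * (1 + loading)
= 4403 * (1 + 0.45)
= 4403 * 1.45
= 6384.35


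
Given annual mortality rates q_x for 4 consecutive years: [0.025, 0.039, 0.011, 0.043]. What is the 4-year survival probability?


p_k = 1 - q_k for each year
Survival = product of (1 - q_k)
= 0.975 * 0.961 * 0.989 * 0.957
= 0.8868


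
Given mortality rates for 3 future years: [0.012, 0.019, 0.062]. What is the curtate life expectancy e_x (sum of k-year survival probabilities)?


e_x = sum_{k=1}^{n} k_p_x
k_p_x values:
  1_p_x = 0.988
  2_p_x = 0.969228
  3_p_x = 0.909136
e_x = 2.8664


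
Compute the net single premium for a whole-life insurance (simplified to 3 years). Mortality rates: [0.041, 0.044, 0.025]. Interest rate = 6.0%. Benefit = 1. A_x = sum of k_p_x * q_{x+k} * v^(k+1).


v = 0.943396
Year 0: k_p_x=1.0, q=0.041, term=0.038679
Year 1: k_p_x=0.959, q=0.044, term=0.037554
Year 2: k_p_x=0.916804, q=0.025, term=0.019244
A_x = 0.0955


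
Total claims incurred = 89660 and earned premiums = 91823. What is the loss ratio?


Loss ratio = claims / premiums
= 89660 / 91823
= 0.9764


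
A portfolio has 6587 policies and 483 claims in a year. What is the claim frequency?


frequency = claims / policies
= 483 / 6587
= 0.0733


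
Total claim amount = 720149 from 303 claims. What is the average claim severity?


severity = total / number
= 720149 / 303
= 2376.7294


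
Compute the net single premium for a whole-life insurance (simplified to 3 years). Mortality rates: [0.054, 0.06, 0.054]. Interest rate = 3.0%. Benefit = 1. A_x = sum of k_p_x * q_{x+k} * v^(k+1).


v = 0.970874
Year 0: k_p_x=1.0, q=0.054, term=0.052427
Year 1: k_p_x=0.946, q=0.06, term=0.053502
Year 2: k_p_x=0.88924, q=0.054, term=0.043944
A_x = 0.1499


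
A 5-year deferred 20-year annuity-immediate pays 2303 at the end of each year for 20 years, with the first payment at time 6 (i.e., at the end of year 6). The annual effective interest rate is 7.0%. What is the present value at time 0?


PV at time 5 of the 20-year annuity-immediate:
a_n = 2303 * (1-(1+0.07)^(-20))/0.07 = 24398.0148
Discount back 5 years to time 0:
PV = 24398.0148 * (1+0.07)^(-5)
= 24398.0148 * 0.712986
= 17395.4474


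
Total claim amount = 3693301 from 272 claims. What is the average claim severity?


severity = total / number
= 3693301 / 272
= 13578.3125


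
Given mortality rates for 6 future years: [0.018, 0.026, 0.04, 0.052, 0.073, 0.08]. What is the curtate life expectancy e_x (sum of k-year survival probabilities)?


e_x = sum_{k=1}^{n} k_p_x
k_p_x values:
  1_p_x = 0.982
  2_p_x = 0.956468
  3_p_x = 0.918209
  4_p_x = 0.870462
  5_p_x = 0.806919
  6_p_x = 0.742365
e_x = 5.2764


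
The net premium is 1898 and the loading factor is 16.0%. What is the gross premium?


Gross = net * (1 + loading)
= 1898 * (1 + 0.16)
= 1898 * 1.16
= 2201.68


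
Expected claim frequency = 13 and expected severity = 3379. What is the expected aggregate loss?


E[S] = E[N] * E[X]
= 13 * 3379
= 43927


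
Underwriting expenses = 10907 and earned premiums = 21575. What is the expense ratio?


Expense ratio = expenses / premiums
= 10907 / 21575
= 0.5055


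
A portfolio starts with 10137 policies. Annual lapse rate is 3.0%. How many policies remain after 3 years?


remaining = initial * (1 - lapse)^years
= 10137 * (1 - 0.03)^3
= 10137 * 0.912673
= 9251.7662


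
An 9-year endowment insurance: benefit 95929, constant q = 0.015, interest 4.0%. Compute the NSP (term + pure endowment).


Term component = 10118.7555
Pure endowment = 9_p_x * v^9 * benefit = 0.872823 * 0.702587 * 95929 = 58826.8966
NSP = 68945.6521


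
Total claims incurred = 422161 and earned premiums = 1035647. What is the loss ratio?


Loss ratio = claims / premiums
= 422161 / 1035647
= 0.4076


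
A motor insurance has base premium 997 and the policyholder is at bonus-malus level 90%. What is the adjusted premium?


adjusted = base * BM_level / 100
= 997 * 90 / 100
= 997 * 0.9
= 897.3


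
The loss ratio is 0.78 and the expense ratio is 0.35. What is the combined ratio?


Combined ratio = loss ratio + expense ratio
= 0.78 + 0.35
= 1.13


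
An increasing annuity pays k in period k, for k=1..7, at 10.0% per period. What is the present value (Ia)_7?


(Ia)_n = sum_{k=1}^{n} k * v^k, v = 1/(1+i)
v = 0.909091
Sum computed term by term:
(Ia)_7 = 17.6315


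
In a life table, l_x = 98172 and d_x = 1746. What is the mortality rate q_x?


q_x = d_x / l_x
= 1746 / 98172
= 0.0178


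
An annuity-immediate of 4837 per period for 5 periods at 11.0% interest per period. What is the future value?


FV = PMT * ((1+i)^n - 1) / i
= 4837 * ((1.11)^5 - 1) / 0.11
= 4837 * (1.685058 - 1) / 0.11
= 30123.8754


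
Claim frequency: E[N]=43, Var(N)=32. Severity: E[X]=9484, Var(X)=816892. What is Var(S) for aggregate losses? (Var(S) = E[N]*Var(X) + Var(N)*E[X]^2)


Var(S) = E[N]*Var(X) + Var(N)*E[X]^2
= 43*816892 + 32*9484^2
= 35126356 + 2878280192
= 2.9134e+09


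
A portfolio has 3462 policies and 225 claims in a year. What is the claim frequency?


frequency = claims / policies
= 225 / 3462
= 0.065


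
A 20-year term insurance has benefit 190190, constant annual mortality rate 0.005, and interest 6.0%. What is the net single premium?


NSP = benefit * sum_{k=0}^{n-1} k_p_x * q * v^(k+1)
With constant q=0.005, v=0.943396
Sum = 0.055226
NSP = 190190 * 0.055226
= 10503.4355


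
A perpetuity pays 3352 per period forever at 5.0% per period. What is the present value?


PV = PMT / i
= 3352 / 0.05
= 67040.0


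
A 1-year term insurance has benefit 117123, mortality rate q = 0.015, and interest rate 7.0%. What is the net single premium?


NSP = benefit * q * v
v = 1/(1+i) = 0.934579
NSP = 117123 * 0.015 * 0.934579
= 1641.9112


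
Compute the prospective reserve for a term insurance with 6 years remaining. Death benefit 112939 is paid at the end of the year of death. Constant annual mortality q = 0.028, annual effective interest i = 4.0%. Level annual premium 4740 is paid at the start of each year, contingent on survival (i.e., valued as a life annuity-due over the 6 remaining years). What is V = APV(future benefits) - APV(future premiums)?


v = 1/(1+i) = 0.961538
APV(future benefits) per unit = sum_{k=0}^{5} k_p_x * q * v^(k+1) = 0.137325
APV(future benefits) = 112939 * 0.137325 = 15509.3676
Life annuity-due factor ä_{x:6} = sum_{k=0}^{5} k_p_x * v^k = 5.100649
APV(future premiums) = 4740 * 5.100649 = 24177.0775
V = 15509.3676 - 24177.0775
= -8667.7098


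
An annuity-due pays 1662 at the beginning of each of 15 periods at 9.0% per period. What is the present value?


PV_due = PMT * (1-(1+i)^(-n))/i * (1+i)
PV_immediate = 13396.8642
PV_due = 13396.8642 * 1.09
= 14602.5819


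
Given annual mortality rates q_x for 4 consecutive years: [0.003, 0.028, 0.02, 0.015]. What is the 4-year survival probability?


p_k = 1 - q_k for each year
Survival = product of (1 - q_k)
= 0.997 * 0.972 * 0.98 * 0.985
= 0.9355


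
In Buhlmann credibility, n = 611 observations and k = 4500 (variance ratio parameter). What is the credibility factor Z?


Z = n / (n + k)
= 611 / (611 + 4500)
= 611 / 5111
= 0.1195


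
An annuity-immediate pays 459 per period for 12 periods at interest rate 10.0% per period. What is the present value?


PV = PMT * (1 - (1+i)^(-n)) / i
= 459 * (1 - (1+0.1)^(-12)) / 0.1
= 459 * (1 - 0.318631) / 0.1
= 459 * 6.813692
= 3127.4845


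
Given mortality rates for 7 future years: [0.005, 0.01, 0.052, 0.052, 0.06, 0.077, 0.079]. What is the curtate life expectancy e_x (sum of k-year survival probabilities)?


e_x = sum_{k=1}^{n} k_p_x
k_p_x values:
  1_p_x = 0.995
  2_p_x = 0.98505
  3_p_x = 0.933827
  4_p_x = 0.885268
  5_p_x = 0.832152
  6_p_x = 0.768077
  7_p_x = 0.707399
e_x = 6.1068


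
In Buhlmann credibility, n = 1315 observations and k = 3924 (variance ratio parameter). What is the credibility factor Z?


Z = n / (n + k)
= 1315 / (1315 + 3924)
= 1315 / 5239
= 0.251


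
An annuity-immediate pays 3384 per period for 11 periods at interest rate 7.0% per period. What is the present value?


PV = PMT * (1 - (1+i)^(-n)) / i
= 3384 * (1 - (1+0.07)^(-11)) / 0.07
= 3384 * (1 - 0.475093) / 0.07
= 3384 * 7.498674
= 25375.514


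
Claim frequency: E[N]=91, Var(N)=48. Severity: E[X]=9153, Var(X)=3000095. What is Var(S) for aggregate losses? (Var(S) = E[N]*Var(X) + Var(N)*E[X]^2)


Var(S) = E[N]*Var(X) + Var(N)*E[X]^2
= 91*3000095 + 48*9153^2
= 273008645 + 4021315632
= 4.2943e+09


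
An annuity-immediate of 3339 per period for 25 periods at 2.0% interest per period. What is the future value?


FV = PMT * ((1+i)^n - 1) / i
= 3339 * ((1.02)^25 - 1) / 0.02
= 3339 * (1.640606 - 1) / 0.02
= 106949.1708


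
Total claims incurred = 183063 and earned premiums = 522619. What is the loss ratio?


Loss ratio = claims / premiums
= 183063 / 522619
= 0.3503


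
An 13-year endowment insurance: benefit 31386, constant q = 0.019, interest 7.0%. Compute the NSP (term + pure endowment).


Term component = 4533.6383
Pure endowment = 13_p_x * v^13 * benefit = 0.779286 * 0.414964 * 31386 = 10149.4838
NSP = 14683.1221


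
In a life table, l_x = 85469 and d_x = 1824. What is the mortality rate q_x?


q_x = d_x / l_x
= 1824 / 85469
= 0.0213


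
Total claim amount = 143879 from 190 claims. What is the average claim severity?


severity = total / number
= 143879 / 190
= 757.2579


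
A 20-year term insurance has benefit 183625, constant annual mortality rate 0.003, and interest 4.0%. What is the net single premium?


NSP = benefit * sum_{k=0}^{n-1} k_p_x * q * v^(k+1)
With constant q=0.003, v=0.961538
Sum = 0.039783
NSP = 183625 * 0.039783
= 7305.2395


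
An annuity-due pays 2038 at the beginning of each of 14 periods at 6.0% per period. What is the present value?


PV_due = PMT * (1-(1+i)^(-n))/i * (1+i)
PV_immediate = 18943.1772
PV_due = 18943.1772 * 1.06
= 20079.7679


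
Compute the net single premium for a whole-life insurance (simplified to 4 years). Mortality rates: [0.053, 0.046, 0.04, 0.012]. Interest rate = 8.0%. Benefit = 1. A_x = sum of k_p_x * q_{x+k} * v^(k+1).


v = 0.925926
Year 0: k_p_x=1.0, q=0.053, term=0.049074
Year 1: k_p_x=0.947, q=0.046, term=0.037347
Year 2: k_p_x=0.903438, q=0.04, term=0.028687
Year 3: k_p_x=0.8673, q=0.012, term=0.00765
A_x = 0.1228


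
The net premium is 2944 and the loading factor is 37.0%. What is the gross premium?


Gross = net * (1 + loading)
= 2944 * (1 + 0.37)
= 2944 * 1.37
= 4033.28


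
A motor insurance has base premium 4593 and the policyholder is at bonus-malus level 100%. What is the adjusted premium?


adjusted = base * BM_level / 100
= 4593 * 100 / 100
= 4593 * 1.0
= 4593.0


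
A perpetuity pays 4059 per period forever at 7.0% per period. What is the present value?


PV = PMT / i
= 4059 / 0.07
= 57985.7143


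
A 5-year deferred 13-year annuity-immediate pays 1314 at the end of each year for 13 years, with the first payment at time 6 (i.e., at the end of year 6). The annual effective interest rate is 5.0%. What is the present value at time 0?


PV at time 5 of the 13-year annuity-immediate:
a_n = 1314 * (1-(1+0.05)^(-13))/0.05 = 12343.1549
Discount back 5 years to time 0:
PV = 12343.1549 * (1+0.05)^(-5)
= 12343.1549 * 0.783526
= 9671.1848


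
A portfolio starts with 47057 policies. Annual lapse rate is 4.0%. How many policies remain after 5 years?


remaining = initial * (1 - lapse)^years
= 47057 * (1 - 0.04)^5
= 47057 * 0.815373
= 38368.993


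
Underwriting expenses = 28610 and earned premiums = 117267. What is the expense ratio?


Expense ratio = expenses / premiums
= 28610 / 117267
= 0.244


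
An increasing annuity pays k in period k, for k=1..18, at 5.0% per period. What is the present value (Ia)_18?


(Ia)_n = sum_{k=1}^{n} k * v^k, v = 1/(1+i)
v = 0.952381
Sum computed term by term:
(Ia)_18 = 95.8939


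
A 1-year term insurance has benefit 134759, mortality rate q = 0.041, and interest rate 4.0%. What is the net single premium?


NSP = benefit * q * v
v = 1/(1+i) = 0.961538
NSP = 134759 * 0.041 * 0.961538
= 5312.6144


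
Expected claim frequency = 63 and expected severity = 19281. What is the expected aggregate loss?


E[S] = E[N] * E[X]
= 63 * 19281
= 1.2147e+06


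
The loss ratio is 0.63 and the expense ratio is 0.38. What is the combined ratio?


Combined ratio = loss ratio + expense ratio
= 0.63 + 0.38
= 1.01


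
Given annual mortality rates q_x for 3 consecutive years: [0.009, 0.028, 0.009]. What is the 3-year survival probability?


p_k = 1 - q_k for each year
Survival = product of (1 - q_k)
= 0.991 * 0.972 * 0.991
= 0.9546


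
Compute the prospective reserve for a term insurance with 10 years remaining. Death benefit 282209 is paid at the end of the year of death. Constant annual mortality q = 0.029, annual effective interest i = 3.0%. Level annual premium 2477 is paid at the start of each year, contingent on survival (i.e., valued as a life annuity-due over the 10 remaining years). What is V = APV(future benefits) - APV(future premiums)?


v = 1/(1+i) = 0.970874
APV(future benefits) per unit = sum_{k=0}^{9} k_p_x * q * v^(k+1) = 0.219026
APV(future benefits) = 282209 * 0.219026 = 61811.0287
Life annuity-due factor ä_{x:10} = sum_{k=0}^{9} k_p_x * v^k = 7.779189
APV(future premiums) = 2477 * 7.779189 = 19269.0518
V = 61811.0287 - 19269.0518
= 42541.9769


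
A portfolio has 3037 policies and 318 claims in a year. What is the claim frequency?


frequency = claims / policies
= 318 / 3037
= 0.1047


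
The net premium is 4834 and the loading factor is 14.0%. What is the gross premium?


Gross = net * (1 + loading)
= 4834 * (1 + 0.14)
= 4834 * 1.14
= 5510.76


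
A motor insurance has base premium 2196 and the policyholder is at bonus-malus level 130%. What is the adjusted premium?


adjusted = base * BM_level / 100
= 2196 * 130 / 100
= 2196 * 1.3
= 2854.8


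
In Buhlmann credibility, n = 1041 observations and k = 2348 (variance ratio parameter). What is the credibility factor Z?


Z = n / (n + k)
= 1041 / (1041 + 2348)
= 1041 / 3389
= 0.3072


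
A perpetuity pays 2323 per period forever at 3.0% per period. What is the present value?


PV = PMT / i
= 2323 / 0.03
= 77433.3333


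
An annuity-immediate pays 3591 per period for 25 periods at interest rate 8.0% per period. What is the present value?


PV = PMT * (1 - (1+i)^(-n)) / i
= 3591 * (1 - (1+0.08)^(-25)) / 0.08
= 3591 * (1 - 0.146018) / 0.08
= 3591 * 10.674776
= 38333.1213


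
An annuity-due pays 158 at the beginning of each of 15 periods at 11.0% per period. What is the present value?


PV_due = PMT * (1-(1+i)^(-n))/i * (1+i)
PV_immediate = 1136.1574
PV_due = 1136.1574 * 1.11
= 1261.1347


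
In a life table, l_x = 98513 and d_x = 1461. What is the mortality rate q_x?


q_x = d_x / l_x
= 1461 / 98513
= 0.0148


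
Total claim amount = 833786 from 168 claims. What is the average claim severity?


severity = total / number
= 833786 / 168
= 4963.0119


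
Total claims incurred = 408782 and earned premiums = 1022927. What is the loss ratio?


Loss ratio = claims / premiums
= 408782 / 1022927
= 0.3996


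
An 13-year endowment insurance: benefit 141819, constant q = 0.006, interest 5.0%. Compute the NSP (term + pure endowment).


Term component = 7743.1175
Pure endowment = 13_p_x * v^13 * benefit = 0.924747 * 0.530321 * 141819 = 69549.9029
NSP = 77293.0204


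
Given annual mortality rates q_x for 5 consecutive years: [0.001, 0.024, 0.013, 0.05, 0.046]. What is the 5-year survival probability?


p_k = 1 - q_k for each year
Survival = product of (1 - q_k)
= 0.999 * 0.976 * 0.987 * 0.95 * 0.954
= 0.8722


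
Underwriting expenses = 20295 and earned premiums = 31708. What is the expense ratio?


Expense ratio = expenses / premiums
= 20295 / 31708
= 0.6401


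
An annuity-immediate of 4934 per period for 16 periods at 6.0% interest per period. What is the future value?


FV = PMT * ((1+i)^n - 1) / i
= 4934 * ((1.06)^16 - 1) / 0.06
= 4934 * (2.540352 - 1) / 0.06
= 126668.2535
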